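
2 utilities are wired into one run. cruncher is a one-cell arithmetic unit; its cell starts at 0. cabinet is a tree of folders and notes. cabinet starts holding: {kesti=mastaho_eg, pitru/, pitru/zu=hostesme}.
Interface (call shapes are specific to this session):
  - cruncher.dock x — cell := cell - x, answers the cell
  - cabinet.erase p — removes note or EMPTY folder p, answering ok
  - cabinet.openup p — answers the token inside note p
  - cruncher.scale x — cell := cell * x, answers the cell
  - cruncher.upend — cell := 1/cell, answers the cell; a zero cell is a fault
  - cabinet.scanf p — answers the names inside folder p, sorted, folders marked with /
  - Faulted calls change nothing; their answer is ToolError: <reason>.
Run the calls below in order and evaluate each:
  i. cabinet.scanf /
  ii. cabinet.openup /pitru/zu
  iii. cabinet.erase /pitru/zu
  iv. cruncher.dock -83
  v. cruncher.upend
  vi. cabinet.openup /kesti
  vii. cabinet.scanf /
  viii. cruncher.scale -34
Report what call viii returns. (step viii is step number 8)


Answer: -34/83

Derivation:
Do: cabinet.scanf[p=/]
See: [kesti, pitru/]
Do: cabinet.openup[p=/pitru/zu]
See: hostesme
Do: cabinet.erase[p=/pitru/zu]
See: ok
Do: cruncher.dock[x=-83]
See: 83
Do: cruncher.upend[]
See: 1/83
Do: cabinet.openup[p=/kesti]
See: mastaho_eg
Do: cabinet.scanf[p=/]
See: [kesti, pitru/]
Do: cruncher.scale[x=-34]
See: -34/83


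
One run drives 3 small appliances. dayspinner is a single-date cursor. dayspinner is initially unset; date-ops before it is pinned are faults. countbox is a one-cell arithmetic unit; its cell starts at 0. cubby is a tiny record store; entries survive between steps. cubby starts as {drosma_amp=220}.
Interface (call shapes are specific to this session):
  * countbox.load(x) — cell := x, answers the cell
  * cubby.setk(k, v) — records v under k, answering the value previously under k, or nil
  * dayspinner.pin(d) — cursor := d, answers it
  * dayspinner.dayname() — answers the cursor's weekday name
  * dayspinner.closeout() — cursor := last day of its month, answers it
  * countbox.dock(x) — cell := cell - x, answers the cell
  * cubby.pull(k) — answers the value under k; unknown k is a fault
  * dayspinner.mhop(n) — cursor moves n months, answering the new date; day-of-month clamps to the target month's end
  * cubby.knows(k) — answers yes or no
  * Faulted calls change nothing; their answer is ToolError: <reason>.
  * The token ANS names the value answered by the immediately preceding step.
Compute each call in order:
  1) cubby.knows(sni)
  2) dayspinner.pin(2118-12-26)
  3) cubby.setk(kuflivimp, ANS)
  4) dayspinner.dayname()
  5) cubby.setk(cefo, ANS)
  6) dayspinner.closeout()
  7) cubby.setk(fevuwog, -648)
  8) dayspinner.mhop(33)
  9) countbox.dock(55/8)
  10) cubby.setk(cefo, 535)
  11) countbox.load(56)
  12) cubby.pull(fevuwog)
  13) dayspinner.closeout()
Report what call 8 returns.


Answer: 2121-09-30

Derivation:
==> cubby.knows(k→sni)
<== no
==> dayspinner.pin(d→2118-12-26)
<== 2118-12-26
==> cubby.setk(k→kuflivimp, v→ANS)
<== nil
==> dayspinner.dayname()
<== Monday
==> cubby.setk(k→cefo, v→ANS)
<== nil
==> dayspinner.closeout()
<== 2118-12-31
==> cubby.setk(k→fevuwog, v→-648)
<== nil
==> dayspinner.mhop(n→33)
<== 2121-09-30
==> countbox.dock(x→55/8)
<== -55/8
==> cubby.setk(k→cefo, v→535)
<== Monday
==> countbox.load(x→56)
<== 56
==> cubby.pull(k→fevuwog)
<== -648
==> dayspinner.closeout()
<== 2121-09-30


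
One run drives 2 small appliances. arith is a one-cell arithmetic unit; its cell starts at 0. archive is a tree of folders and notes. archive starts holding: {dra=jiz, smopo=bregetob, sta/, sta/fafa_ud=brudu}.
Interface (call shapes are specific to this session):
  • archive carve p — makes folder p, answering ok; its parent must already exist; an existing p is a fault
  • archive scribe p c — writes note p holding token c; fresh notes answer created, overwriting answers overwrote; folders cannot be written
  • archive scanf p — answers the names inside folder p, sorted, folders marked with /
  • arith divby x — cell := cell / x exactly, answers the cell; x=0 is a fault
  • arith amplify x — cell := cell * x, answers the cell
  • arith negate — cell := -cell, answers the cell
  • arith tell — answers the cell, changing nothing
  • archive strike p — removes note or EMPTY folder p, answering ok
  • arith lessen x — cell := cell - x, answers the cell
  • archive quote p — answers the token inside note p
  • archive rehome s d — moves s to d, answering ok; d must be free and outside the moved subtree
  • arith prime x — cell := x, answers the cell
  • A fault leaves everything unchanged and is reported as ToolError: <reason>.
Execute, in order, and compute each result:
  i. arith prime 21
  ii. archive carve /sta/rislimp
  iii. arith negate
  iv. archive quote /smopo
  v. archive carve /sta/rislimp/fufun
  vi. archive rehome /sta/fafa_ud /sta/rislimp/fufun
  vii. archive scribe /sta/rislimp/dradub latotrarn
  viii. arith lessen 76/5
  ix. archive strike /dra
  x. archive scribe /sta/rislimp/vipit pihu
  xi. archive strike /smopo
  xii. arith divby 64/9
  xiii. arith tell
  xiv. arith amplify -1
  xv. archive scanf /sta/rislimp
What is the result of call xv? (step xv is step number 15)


Act: arith prime[x→21]
Obs: 21
Act: archive carve[p→/sta/rislimp]
Obs: ok
Act: arith negate[]
Obs: -21
Act: archive quote[p→/smopo]
Obs: bregetob
Act: archive carve[p→/sta/rislimp/fufun]
Obs: ok
Act: archive rehome[s→/sta/fafa_ud; d→/sta/rislimp/fufun]
Obs: ToolError: exists
Act: archive scribe[p→/sta/rislimp/dradub; c→latotrarn]
Obs: created
Act: arith lessen[x→76/5]
Obs: -181/5
Act: archive strike[p→/dra]
Obs: ok
Act: archive scribe[p→/sta/rislimp/vipit; c→pihu]
Obs: created
Act: archive strike[p→/smopo]
Obs: ok
Act: arith divby[x→64/9]
Obs: -1629/320
Act: arith tell[]
Obs: -1629/320
Act: arith amplify[x→-1]
Obs: 1629/320
Act: archive scanf[p→/sta/rislimp]
Obs: [dradub, fufun/, vipit]

Answer: [dradub, fufun/, vipit]


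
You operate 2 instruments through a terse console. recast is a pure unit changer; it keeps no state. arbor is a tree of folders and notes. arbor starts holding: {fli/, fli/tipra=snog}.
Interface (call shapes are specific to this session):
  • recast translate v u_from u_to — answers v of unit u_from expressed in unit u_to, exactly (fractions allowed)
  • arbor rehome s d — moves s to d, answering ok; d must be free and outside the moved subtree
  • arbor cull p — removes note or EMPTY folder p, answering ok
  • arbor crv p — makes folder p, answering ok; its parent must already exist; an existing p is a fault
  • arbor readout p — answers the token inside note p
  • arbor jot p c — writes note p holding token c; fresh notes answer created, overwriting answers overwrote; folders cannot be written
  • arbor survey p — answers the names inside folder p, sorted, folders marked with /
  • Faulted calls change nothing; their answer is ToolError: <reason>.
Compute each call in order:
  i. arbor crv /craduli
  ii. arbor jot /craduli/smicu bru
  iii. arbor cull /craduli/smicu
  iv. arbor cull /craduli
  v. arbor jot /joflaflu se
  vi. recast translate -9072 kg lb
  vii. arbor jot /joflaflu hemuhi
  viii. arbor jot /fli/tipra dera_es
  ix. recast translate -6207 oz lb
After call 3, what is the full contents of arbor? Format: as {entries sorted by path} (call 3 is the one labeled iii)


Answer: {craduli/, fli/, fli/tipra=snog}

Derivation:
==> arbor crv(p→/craduli)
<== ok
==> arbor jot(p→/craduli/smicu, c→bru)
<== created
==> arbor cull(p→/craduli/smicu)
<== ok
==> arbor cull(p→/craduli)
<== ok
==> arbor jot(p→/joflaflu, c→se)
<== created
==> recast translate(v→-9072, u_from→kg, u_to→lb)
<== -129600000000/6479891
==> arbor jot(p→/joflaflu, c→hemuhi)
<== overwrote
==> arbor jot(p→/fli/tipra, c→dera_es)
<== overwrote
==> recast translate(v→-6207, u_from→oz, u_to→lb)
<== -6207/16


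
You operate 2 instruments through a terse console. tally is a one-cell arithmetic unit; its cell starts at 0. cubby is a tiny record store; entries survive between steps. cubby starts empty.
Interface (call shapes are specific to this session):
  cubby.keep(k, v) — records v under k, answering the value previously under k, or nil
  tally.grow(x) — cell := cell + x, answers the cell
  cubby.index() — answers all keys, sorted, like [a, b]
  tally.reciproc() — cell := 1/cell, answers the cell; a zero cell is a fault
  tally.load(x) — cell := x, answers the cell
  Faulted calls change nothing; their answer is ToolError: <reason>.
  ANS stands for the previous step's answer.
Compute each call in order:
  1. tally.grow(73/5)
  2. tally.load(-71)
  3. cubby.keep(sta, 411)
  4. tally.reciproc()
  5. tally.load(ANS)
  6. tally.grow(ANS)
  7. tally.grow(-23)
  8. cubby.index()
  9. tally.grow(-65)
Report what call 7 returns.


Answer: -1635/71

Derivation:
I run tally.grow with x: 73/5, and get 73/5.
I try tally.load with x: -71, — result: -71.
I call cubby.keep with k: sta, v: 411, and get nil.
I try tally.reciproc(), and see -1/71.
I try tally.load with x: ANS, and see -1/71.
Then tally.grow with x: ANS, and get -2/71.
Using tally.grow with x: -23: -1635/71.
Using cubby.index(), yielding [sta].
Invoking tally.grow with x: -65, and observe -6250/71.


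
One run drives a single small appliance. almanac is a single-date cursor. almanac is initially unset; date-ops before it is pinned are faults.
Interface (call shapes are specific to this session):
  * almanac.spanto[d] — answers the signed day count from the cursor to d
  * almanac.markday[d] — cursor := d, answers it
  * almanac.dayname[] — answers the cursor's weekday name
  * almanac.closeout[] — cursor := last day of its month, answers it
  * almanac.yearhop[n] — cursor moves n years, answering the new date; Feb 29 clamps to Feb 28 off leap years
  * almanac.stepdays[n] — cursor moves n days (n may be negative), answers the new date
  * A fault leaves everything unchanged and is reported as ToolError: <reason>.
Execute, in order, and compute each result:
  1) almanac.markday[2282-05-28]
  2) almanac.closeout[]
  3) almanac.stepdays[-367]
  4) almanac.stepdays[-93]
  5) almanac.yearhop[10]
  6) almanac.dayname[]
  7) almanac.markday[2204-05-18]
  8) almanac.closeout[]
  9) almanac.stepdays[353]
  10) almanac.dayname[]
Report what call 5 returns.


Answer: 2291-02-25

Derivation:
% almanac.markday d=2282-05-28
[out] 2282-05-28
% almanac.closeout
[out] 2282-05-31
% almanac.stepdays n=-367
[out] 2281-05-29
% almanac.stepdays n=-93
[out] 2281-02-25
% almanac.yearhop n=10
[out] 2291-02-25
% almanac.dayname
[out] Wednesday
% almanac.markday d=2204-05-18
[out] 2204-05-18
% almanac.closeout
[out] 2204-05-31
% almanac.stepdays n=353
[out] 2205-05-19
% almanac.dayname
[out] Sunday


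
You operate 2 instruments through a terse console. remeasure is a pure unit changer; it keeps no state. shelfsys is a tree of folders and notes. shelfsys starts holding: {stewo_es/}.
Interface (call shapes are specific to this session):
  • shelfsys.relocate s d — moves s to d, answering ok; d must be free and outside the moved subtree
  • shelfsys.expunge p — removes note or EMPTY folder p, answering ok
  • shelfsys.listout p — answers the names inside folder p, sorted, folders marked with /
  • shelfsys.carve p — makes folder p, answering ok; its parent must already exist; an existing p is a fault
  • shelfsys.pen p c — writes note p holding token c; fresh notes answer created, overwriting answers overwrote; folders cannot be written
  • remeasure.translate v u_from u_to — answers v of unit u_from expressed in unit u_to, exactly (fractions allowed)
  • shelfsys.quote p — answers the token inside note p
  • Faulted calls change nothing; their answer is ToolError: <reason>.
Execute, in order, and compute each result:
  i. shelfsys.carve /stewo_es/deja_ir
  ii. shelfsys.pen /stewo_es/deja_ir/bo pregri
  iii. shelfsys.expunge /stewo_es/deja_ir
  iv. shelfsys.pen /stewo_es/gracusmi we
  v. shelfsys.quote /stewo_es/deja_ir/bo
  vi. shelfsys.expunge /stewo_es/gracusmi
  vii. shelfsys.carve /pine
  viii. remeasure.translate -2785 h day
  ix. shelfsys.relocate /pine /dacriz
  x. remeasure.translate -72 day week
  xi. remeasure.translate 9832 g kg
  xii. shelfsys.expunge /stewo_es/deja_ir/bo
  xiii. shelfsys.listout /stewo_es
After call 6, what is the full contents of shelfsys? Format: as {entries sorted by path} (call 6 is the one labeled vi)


Then carve using p→/stewo_es/deja_ir, → ok.
I run pen using p→/stewo_es/deja_ir/bo, c→pregri, and observe created.
Next I call expunge using p→/stewo_es/deja_ir, yielding ToolError: not empty.
Invoking pen using p→/stewo_es/gracusmi, c→we, — result: created.
Next I call quote using p→/stewo_es/deja_ir/bo, — result: pregri.
I try expunge using p→/stewo_es/gracusmi, → ok.
I call carve using p→/pine, giving ok.
Using translate using v→-2785, u_from→h, u_to→day, and get -2785/24.
I run relocate using s→/pine, d→/dacriz, and get ok.
Next I call translate using v→-72, u_from→day, u_to→week, and see -72/7.
Now I run translate using v→9832, u_from→g, u_to→kg, which returns 1229/125.
I call expunge using p→/stewo_es/deja_ir/bo, which returns ok.
Next I call listout using p→/stewo_es, and get [deja_ir/].

Answer: {stewo_es/, stewo_es/deja_ir/, stewo_es/deja_ir/bo=pregri}


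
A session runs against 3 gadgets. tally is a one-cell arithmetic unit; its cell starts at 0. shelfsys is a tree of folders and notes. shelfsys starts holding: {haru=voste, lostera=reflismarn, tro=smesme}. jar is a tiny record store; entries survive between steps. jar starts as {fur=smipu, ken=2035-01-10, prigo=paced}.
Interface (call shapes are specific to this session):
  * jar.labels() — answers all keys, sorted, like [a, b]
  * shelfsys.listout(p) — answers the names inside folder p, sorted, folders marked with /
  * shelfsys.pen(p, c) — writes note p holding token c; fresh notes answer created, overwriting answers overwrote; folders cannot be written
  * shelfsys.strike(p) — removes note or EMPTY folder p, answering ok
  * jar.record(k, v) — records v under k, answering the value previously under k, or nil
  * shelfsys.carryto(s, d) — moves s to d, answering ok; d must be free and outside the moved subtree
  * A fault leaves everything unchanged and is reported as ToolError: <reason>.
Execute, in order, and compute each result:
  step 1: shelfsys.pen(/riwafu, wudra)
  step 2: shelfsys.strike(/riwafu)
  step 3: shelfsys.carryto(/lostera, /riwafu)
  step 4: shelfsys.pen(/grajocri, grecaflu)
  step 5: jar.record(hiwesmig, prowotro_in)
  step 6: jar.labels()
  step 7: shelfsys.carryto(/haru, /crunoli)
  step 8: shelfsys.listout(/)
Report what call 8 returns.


Answer: [crunoli, grajocri, riwafu, tro]

Derivation:
·→ shelfsys.pen(p=/riwafu, c=wudra)
·← created
·→ shelfsys.strike(p=/riwafu)
·← ok
·→ shelfsys.carryto(s=/lostera, d=/riwafu)
·← ok
·→ shelfsys.pen(p=/grajocri, c=grecaflu)
·← created
·→ jar.record(k=hiwesmig, v=prowotro_in)
·← nil
·→ jar.labels()
·← [fur, hiwesmig, ken, prigo]
·→ shelfsys.carryto(s=/haru, d=/crunoli)
·← ok
·→ shelfsys.listout(p=/)
·← [crunoli, grajocri, riwafu, tro]


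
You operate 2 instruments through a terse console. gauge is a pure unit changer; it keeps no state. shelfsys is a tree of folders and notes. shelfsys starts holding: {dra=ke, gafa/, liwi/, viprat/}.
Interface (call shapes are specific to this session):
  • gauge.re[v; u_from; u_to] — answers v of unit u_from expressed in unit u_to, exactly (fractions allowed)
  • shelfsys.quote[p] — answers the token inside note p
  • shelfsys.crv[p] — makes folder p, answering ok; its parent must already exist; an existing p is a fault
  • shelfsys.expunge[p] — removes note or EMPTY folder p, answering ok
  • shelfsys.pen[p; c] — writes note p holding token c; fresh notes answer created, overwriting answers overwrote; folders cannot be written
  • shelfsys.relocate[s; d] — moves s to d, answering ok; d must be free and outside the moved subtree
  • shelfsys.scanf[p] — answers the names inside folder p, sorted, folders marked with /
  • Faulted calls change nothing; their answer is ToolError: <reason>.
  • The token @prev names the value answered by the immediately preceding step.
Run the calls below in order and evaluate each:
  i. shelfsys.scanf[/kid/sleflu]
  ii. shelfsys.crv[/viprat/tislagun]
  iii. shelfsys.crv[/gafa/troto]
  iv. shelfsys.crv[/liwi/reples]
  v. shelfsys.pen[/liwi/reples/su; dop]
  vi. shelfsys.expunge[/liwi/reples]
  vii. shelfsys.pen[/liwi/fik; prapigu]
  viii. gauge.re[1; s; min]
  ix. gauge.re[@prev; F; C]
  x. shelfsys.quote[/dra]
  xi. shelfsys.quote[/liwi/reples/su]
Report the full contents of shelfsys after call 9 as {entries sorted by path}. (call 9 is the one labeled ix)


Answer: {dra=ke, gafa/, gafa/troto/, liwi/, liwi/fik=prapigu, liwi/reples/, liwi/reples/su=dop, viprat/, viprat/tislagun/}

Derivation:
I run shelfsys.scanf using p→/kid/sleflu, — result: ToolError: not found.
I run shelfsys.crv using p→/viprat/tislagun, — result: ok.
Calling shelfsys.crv using p→/gafa/troto, which returns ok.
Then shelfsys.crv using p→/liwi/reples, — result: ok.
I invoke shelfsys.pen using p→/liwi/reples/su, c→dop, and see created.
Using shelfsys.expunge using p→/liwi/reples, yielding ToolError: not empty.
I invoke shelfsys.pen using p→/liwi/fik, c→prapigu: created.
I invoke gauge.re using v→1, u_from→s, u_to→min, and see 1/60.
Now I run gauge.re using v→@prev, u_from→F, u_to→C, and see -1919/108.
Then shelfsys.quote using p→/dra, — result: ke.
Next I call shelfsys.quote using p→/liwi/reples/su, which returns dop.


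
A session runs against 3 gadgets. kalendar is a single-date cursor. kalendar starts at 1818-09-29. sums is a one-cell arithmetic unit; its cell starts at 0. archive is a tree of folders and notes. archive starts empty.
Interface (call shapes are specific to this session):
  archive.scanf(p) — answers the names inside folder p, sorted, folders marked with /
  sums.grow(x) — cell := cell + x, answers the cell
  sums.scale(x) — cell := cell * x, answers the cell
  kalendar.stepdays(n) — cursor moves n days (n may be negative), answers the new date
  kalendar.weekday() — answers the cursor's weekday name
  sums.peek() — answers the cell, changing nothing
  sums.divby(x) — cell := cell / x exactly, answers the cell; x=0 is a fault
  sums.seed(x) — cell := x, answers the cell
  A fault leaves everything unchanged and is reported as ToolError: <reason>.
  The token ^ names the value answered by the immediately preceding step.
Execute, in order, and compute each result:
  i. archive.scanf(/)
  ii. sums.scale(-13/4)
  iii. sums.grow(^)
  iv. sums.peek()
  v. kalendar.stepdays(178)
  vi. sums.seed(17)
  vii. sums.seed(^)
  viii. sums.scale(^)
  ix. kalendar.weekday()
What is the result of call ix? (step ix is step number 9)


Answer: Friday

Derivation:
;; 1. scanf(p='/') -> []
;; 2. scale(x='-13/4') -> 0
;; 3. grow(x='^') -> 0
;; 4. peek() -> 0
;; 5. stepdays(n='178') -> 1819-03-26
;; 6. seed(x='17') -> 17
;; 7. seed(x='^') -> 17
;; 8. scale(x='^') -> 289
;; 9. weekday() -> Friday


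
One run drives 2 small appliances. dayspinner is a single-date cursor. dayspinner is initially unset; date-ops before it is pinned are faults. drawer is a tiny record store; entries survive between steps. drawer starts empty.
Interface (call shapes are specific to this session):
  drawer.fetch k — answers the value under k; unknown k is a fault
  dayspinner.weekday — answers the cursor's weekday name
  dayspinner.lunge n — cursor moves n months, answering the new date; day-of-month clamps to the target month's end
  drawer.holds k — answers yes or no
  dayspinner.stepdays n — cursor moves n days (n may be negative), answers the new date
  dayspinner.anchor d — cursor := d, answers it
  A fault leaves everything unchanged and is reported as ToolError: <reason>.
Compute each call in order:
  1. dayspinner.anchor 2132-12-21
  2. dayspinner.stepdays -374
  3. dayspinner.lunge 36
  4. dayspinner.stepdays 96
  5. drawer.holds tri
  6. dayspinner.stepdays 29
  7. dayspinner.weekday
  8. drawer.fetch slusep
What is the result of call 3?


Answer: 2134-12-13

Derivation:
;; anchor(d='2132-12-21') : 2132-12-21
;; stepdays(n='-374') : 2131-12-13
;; lunge(n='36') : 2134-12-13
;; stepdays(n='96') : 2135-03-19
;; holds(k='tri') : no
;; stepdays(n='29') : 2135-04-17
;; weekday() : Sunday
;; fetch(k='slusep') : ToolError: no such key slusep


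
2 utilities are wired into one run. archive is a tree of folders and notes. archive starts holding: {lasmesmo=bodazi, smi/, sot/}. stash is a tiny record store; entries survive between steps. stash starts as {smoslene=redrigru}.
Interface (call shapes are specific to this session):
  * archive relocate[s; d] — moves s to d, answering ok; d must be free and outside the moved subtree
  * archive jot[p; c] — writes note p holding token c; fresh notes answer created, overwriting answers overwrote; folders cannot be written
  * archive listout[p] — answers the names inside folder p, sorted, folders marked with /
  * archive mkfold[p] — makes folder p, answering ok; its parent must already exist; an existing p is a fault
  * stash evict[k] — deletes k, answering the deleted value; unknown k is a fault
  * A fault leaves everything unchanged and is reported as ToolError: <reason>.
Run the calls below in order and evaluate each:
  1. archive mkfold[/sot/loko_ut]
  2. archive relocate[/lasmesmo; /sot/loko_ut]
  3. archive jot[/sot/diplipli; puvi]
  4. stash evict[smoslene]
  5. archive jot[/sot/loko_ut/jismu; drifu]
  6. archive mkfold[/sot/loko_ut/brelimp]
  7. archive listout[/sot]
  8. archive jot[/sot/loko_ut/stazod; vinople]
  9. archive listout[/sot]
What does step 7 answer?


Answer: [diplipli, loko_ut/]

Derivation:
·→ archive mkfold(/sot/loko_ut)
·← ok
·→ archive relocate(/lasmesmo, /sot/loko_ut)
·← ToolError: exists
·→ archive jot(/sot/diplipli, puvi)
·← created
·→ stash evict(smoslene)
·← redrigru
·→ archive jot(/sot/loko_ut/jismu, drifu)
·← created
·→ archive mkfold(/sot/loko_ut/brelimp)
·← ok
·→ archive listout(/sot)
·← [diplipli, loko_ut/]
·→ archive jot(/sot/loko_ut/stazod, vinople)
·← created
·→ archive listout(/sot)
·← [diplipli, loko_ut/]


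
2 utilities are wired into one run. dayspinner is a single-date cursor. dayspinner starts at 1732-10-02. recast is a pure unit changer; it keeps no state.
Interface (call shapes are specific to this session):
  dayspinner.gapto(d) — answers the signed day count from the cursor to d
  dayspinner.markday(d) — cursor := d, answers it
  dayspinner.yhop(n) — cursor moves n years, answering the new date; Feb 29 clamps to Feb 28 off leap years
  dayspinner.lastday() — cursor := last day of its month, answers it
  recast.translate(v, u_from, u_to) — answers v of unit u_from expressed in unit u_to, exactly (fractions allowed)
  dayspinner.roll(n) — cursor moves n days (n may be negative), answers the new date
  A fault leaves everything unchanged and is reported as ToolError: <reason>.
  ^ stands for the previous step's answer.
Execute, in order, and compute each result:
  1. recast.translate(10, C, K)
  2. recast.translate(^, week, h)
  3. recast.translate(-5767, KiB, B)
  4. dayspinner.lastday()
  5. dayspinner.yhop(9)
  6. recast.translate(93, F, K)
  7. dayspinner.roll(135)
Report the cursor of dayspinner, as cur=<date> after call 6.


% translate(v→10, u_from→C, u_to→K) ~> 5663/20
% translate(v→^, u_from→week, u_to→h) ~> 237846/5
% translate(v→-5767, u_from→KiB, u_to→B) ~> -5905408
% lastday() ~> 1732-10-31
% yhop(n→9) ~> 1741-10-31
% translate(v→93, u_from→F, u_to→K) ~> 55267/180
% roll(n→135) ~> 1742-03-15

Answer: cur=1741-10-31


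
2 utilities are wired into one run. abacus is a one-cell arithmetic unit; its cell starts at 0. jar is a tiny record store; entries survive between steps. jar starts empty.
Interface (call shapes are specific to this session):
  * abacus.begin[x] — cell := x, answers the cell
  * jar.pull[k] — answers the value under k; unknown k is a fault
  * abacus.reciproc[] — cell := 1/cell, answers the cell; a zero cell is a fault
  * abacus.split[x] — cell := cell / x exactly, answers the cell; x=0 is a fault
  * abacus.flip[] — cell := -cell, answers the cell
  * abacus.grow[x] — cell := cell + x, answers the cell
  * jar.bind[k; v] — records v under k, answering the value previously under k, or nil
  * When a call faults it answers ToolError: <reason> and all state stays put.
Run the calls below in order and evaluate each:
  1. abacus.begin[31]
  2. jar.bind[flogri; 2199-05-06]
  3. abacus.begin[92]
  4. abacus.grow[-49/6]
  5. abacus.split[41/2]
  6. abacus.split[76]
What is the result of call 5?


Answer: 503/123

Derivation:
Then begin with x=31, and observe 31.
Now I run bind with k=flogri, v=2199-05-06, and see nil.
Now I run begin with x=92, → 92.
Then grow with x=-49/6, and see 503/6.
I run split with x=41/2: 503/123.
Then split with x=76, → 503/9348.


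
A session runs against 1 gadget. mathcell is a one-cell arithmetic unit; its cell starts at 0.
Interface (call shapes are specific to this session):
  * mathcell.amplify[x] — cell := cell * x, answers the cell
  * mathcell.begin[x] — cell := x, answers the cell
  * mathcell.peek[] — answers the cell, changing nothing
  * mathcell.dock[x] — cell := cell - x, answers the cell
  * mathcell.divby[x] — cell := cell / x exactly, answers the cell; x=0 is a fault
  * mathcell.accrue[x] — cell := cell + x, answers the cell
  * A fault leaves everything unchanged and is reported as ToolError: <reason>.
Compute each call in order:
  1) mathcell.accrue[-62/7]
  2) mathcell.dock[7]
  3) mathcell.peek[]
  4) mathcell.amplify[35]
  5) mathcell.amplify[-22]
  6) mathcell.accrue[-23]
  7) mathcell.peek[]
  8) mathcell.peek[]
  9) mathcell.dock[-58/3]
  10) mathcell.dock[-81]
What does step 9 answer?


> mathcell.accrue x→-62/7
[out] -62/7
> mathcell.dock x→7
[out] -111/7
> mathcell.peek
[out] -111/7
> mathcell.amplify x→35
[out] -555
> mathcell.amplify x→-22
[out] 12210
> mathcell.accrue x→-23
[out] 12187
> mathcell.peek
[out] 12187
> mathcell.peek
[out] 12187
> mathcell.dock x→-58/3
[out] 36619/3
> mathcell.dock x→-81
[out] 36862/3

Answer: 36619/3


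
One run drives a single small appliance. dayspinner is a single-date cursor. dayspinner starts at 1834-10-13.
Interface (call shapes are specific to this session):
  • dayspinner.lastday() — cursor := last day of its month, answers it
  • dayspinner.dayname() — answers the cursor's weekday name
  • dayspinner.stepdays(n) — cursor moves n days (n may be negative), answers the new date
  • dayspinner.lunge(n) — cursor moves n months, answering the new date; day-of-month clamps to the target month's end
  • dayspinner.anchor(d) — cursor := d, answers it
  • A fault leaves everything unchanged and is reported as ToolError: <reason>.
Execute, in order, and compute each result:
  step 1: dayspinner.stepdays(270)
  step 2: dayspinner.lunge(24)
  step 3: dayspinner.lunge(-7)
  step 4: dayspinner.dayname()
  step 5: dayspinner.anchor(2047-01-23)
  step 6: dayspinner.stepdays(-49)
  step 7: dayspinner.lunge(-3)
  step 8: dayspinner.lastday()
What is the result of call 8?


Answer: 2046-09-30

Derivation:
I call dayspinner.stepdays using n=270, → 1835-07-10.
I try dayspinner.lunge using n=24, giving 1837-07-10.
I try dayspinner.lunge using n=-7, and observe 1836-12-10.
Using dayspinner.dayname, which returns Saturday.
Then dayspinner.anchor using d=2047-01-23, — result: 2047-01-23.
Using dayspinner.stepdays using n=-49, yielding 2046-12-05.
Then dayspinner.lunge using n=-3, → 2046-09-05.
Now I run dayspinner.lastday(): 2046-09-30.


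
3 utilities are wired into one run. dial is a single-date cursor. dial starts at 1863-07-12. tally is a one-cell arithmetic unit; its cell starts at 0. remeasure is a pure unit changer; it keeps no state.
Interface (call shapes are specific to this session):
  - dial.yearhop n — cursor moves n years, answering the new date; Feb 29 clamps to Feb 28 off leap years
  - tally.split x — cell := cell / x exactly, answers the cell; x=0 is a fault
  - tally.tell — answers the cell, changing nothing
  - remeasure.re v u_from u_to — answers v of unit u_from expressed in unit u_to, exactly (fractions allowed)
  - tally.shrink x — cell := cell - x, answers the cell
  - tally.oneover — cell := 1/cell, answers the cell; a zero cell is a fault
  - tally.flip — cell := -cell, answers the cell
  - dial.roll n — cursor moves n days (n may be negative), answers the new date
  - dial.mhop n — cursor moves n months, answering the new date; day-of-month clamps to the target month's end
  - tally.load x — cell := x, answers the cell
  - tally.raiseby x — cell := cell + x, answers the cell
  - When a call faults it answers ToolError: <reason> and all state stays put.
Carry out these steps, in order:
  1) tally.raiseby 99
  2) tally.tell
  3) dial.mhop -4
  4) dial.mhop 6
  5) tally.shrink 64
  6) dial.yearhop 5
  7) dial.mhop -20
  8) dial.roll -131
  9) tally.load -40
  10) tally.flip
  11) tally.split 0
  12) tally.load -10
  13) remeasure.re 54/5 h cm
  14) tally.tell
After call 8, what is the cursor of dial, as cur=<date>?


Now I run tally.raiseby(x='99'), which returns 99.
Next I call tally.tell, → 99.
I invoke dial.mhop(n='-4'), and get 1863-03-12.
I run dial.mhop(n='6'), which returns 1863-09-12.
I run tally.shrink(x='64'), → 35.
Now I run dial.yearhop(n='5'), yielding 1868-09-12.
Calling dial.mhop(n='-20'), giving 1867-01-12.
I call dial.roll(n='-131'), yielding 1866-09-03.
I invoke tally.load(x='-40'), and get -40.
I try tally.flip, which returns 40.
I try tally.split(x='0'), — result: ToolError: division by zero.
I run tally.load(x='-10'), yielding -10.
I invoke remeasure.re(v='54/5', u_from='h', u_to='cm'), and see ToolError: incompatible units.
I try tally.tell(), giving -10.

Answer: cur=1866-09-03


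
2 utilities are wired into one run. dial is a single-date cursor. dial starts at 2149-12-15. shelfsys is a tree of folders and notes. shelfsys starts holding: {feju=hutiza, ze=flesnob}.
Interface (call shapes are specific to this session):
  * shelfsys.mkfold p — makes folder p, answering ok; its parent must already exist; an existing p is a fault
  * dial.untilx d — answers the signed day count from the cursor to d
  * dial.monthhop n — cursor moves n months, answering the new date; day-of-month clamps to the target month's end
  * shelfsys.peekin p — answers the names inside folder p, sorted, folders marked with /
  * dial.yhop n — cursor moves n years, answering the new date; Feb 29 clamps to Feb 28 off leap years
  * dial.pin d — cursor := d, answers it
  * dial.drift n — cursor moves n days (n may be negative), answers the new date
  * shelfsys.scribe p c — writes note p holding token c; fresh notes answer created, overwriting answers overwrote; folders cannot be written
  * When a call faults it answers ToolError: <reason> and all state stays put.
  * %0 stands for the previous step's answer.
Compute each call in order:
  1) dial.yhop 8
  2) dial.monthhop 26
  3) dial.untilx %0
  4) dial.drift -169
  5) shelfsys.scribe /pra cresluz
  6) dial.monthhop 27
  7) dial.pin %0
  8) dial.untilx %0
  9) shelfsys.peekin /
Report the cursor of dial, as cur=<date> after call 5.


>> yhop(n=8)
<< 2157-12-15
>> monthhop(n=26)
<< 2160-02-15
>> untilx(d=%0)
<< 0
>> drift(n=-169)
<< 2159-08-30
>> scribe(p=/pra, c=cresluz)
<< created
>> monthhop(n=27)
<< 2161-11-30
>> pin(d=%0)
<< 2161-11-30
>> untilx(d=%0)
<< 0
>> peekin(p=/)
<< [feju, pra, ze]

Answer: cur=2159-08-30


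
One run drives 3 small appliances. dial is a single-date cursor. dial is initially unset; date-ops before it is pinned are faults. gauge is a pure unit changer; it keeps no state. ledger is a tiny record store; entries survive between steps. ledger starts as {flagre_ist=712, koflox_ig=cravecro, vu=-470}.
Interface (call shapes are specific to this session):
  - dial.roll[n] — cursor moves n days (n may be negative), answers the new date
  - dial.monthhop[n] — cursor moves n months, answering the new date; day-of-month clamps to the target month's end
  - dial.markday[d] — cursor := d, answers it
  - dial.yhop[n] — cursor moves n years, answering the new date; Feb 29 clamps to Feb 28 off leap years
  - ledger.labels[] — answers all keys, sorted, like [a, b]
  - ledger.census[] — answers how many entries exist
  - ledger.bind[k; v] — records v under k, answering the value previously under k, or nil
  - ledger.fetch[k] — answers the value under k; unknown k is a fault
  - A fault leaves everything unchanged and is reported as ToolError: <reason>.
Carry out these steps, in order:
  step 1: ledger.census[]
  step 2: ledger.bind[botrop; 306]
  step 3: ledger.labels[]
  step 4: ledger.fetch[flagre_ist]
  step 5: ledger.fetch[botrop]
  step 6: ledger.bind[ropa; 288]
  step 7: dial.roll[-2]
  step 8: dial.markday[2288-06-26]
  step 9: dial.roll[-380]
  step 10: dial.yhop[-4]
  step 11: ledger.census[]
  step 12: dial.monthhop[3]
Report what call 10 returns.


Answer: 2283-06-12

Derivation:
> ledger.census
[out] 3
> ledger.bind k→botrop v→306
[out] nil
> ledger.labels
[out] [botrop, flagre_ist, koflox_ig, vu]
> ledger.fetch k→flagre_ist
[out] 712
> ledger.fetch k→botrop
[out] 306
> ledger.bind k→ropa v→288
[out] nil
> dial.roll n→-2
[out] ToolError: no date set
> dial.markday d→2288-06-26
[out] 2288-06-26
> dial.roll n→-380
[out] 2287-06-12
> dial.yhop n→-4
[out] 2283-06-12
> ledger.census
[out] 5
> dial.monthhop n→3
[out] 2283-09-12


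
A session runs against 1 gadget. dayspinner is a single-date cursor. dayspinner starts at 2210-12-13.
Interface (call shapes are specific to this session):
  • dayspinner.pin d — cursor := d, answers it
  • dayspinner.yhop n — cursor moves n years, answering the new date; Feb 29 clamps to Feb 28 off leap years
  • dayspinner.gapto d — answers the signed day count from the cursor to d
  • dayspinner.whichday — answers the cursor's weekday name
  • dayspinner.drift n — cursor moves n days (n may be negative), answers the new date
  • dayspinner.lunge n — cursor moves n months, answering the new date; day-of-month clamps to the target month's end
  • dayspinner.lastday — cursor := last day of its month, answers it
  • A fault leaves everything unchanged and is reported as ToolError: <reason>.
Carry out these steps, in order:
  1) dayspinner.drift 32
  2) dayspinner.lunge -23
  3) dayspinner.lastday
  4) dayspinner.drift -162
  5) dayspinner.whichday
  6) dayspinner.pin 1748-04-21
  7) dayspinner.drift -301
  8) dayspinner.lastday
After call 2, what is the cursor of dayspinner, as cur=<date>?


I invoke dayspinner.drift with n→32, yielding 2211-01-14.
Next I call dayspinner.lunge with n→-23, which returns 2209-02-14.
Then dayspinner.lastday(), giving 2209-02-28.
Now I run dayspinner.drift with n→-162: 2208-09-19.
I call dayspinner.whichday, → Monday.
Invoking dayspinner.pin with d→1748-04-21: 1748-04-21.
I invoke dayspinner.drift with n→-301, which returns 1747-06-25.
I run dayspinner.lastday, which returns 1747-06-30.

Answer: cur=2209-02-14


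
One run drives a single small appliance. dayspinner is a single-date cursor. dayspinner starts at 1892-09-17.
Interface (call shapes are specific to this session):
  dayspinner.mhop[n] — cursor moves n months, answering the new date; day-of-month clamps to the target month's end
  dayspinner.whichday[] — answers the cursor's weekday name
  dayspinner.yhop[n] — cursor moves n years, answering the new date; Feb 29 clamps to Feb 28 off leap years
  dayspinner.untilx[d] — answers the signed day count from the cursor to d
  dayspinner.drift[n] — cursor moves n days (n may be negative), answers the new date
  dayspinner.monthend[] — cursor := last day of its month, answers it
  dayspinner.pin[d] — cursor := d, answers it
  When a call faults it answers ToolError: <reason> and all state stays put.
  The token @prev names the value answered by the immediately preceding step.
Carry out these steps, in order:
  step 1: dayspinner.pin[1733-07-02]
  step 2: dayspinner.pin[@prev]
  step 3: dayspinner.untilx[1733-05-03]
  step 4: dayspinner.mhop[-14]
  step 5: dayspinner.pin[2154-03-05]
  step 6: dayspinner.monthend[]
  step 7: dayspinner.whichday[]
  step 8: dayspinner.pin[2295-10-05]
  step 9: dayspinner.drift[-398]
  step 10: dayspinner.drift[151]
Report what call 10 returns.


Answer: 2295-01-31

Derivation:
>>> dayspinner.pin d→1733-07-02
[out] 1733-07-02
>>> dayspinner.pin d→@prev
[out] 1733-07-02
>>> dayspinner.untilx d→1733-05-03
[out] -60
>>> dayspinner.mhop n→-14
[out] 1732-05-02
>>> dayspinner.pin d→2154-03-05
[out] 2154-03-05
>>> dayspinner.monthend
[out] 2154-03-31
>>> dayspinner.whichday
[out] Sunday
>>> dayspinner.pin d→2295-10-05
[out] 2295-10-05
>>> dayspinner.drift n→-398
[out] 2294-09-02
>>> dayspinner.drift n→151
[out] 2295-01-31


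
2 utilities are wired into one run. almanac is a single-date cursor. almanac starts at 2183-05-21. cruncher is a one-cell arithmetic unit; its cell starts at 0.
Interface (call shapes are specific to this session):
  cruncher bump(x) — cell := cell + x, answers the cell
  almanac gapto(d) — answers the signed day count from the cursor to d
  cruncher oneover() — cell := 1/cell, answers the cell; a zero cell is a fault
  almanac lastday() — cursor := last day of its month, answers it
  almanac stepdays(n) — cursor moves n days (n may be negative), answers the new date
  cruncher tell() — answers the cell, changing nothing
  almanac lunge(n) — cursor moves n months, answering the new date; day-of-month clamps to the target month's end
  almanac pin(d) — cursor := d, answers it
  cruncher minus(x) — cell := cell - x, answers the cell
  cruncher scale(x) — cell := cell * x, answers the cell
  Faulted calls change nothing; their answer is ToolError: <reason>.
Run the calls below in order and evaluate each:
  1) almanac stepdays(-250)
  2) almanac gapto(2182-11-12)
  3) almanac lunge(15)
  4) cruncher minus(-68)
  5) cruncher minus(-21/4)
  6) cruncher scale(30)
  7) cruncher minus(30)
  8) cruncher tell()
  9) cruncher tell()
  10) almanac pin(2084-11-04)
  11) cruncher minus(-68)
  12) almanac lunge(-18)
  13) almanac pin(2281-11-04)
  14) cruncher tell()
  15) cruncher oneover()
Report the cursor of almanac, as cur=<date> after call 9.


>> almanac stepdays(n→-250)
<< 2182-09-13
>> almanac gapto(d→2182-11-12)
<< 60
>> almanac lunge(n→15)
<< 2183-12-13
>> cruncher minus(x→-68)
<< 68
>> cruncher minus(x→-21/4)
<< 293/4
>> cruncher scale(x→30)
<< 4395/2
>> cruncher minus(x→30)
<< 4335/2
>> cruncher tell()
<< 4335/2
>> cruncher tell()
<< 4335/2
>> almanac pin(d→2084-11-04)
<< 2084-11-04
>> cruncher minus(x→-68)
<< 4471/2
>> almanac lunge(n→-18)
<< 2083-05-04
>> almanac pin(d→2281-11-04)
<< 2281-11-04
>> cruncher tell()
<< 4471/2
>> cruncher oneover()
<< 2/4471

Answer: cur=2183-12-13


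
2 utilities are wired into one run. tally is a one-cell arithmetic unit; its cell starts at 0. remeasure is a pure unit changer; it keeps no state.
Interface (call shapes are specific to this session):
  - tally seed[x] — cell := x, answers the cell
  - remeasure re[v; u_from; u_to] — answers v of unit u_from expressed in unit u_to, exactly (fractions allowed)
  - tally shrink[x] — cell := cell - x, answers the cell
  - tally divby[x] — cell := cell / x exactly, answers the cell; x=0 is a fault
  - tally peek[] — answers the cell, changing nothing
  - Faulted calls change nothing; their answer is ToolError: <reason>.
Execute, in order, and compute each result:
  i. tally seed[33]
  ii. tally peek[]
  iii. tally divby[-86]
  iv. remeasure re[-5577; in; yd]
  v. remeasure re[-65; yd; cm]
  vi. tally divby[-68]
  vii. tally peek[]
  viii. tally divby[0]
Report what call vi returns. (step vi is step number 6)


·→ tally seed(x→33)
·← 33
·→ tally peek()
·← 33
·→ tally divby(x→-86)
·← -33/86
·→ remeasure re(v→-5577, u_from→in, u_to→yd)
·← -1859/12
·→ remeasure re(v→-65, u_from→yd, u_to→cm)
·← -29718/5
·→ tally divby(x→-68)
·← 33/5848
·→ tally peek()
·← 33/5848
·→ tally divby(x→0)
·← ToolError: division by zero

Answer: 33/5848
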